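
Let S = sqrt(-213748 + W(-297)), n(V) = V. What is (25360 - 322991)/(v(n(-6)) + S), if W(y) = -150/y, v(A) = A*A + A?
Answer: -441982035/10625051 + 892893*I*sqrt(232771022)/21250102 ≈ -41.598 + 641.07*I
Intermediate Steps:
v(A) = A + A**2 (v(A) = A**2 + A = A + A**2)
S = I*sqrt(232771022)/33 (S = sqrt(-213748 - 150/(-297)) = sqrt(-213748 - 150*(-1/297)) = sqrt(-213748 + 50/99) = sqrt(-21161002/99) = I*sqrt(232771022)/33 ≈ 462.33*I)
(25360 - 322991)/(v(n(-6)) + S) = (25360 - 322991)/(-6*(1 - 6) + I*sqrt(232771022)/33) = -297631/(-6*(-5) + I*sqrt(232771022)/33) = -297631/(30 + I*sqrt(232771022)/33)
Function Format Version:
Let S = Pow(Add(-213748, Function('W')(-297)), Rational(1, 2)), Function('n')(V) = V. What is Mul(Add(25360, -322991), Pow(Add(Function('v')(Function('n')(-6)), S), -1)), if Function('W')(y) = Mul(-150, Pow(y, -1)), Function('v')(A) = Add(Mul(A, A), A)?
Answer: Add(Rational(-441982035, 10625051), Mul(Rational(892893, 21250102), I, Pow(232771022, Rational(1, 2)))) ≈ Add(-41.598, Mul(641.07, I))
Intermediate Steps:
Function('v')(A) = Add(A, Pow(A, 2)) (Function('v')(A) = Add(Pow(A, 2), A) = Add(A, Pow(A, 2)))
S = Mul(Rational(1, 33), I, Pow(232771022, Rational(1, 2))) (S = Pow(Add(-213748, Mul(-150, Pow(-297, -1))), Rational(1, 2)) = Pow(Add(-213748, Mul(-150, Rational(-1, 297))), Rational(1, 2)) = Pow(Add(-213748, Rational(50, 99)), Rational(1, 2)) = Pow(Rational(-21161002, 99), Rational(1, 2)) = Mul(Rational(1, 33), I, Pow(232771022, Rational(1, 2))) ≈ Mul(462.33, I))
Mul(Add(25360, -322991), Pow(Add(Function('v')(Function('n')(-6)), S), -1)) = Mul(Add(25360, -322991), Pow(Add(Mul(-6, Add(1, -6)), Mul(Rational(1, 33), I, Pow(232771022, Rational(1, 2)))), -1)) = Mul(-297631, Pow(Add(Mul(-6, -5), Mul(Rational(1, 33), I, Pow(232771022, Rational(1, 2)))), -1)) = Mul(-297631, Pow(Add(30, Mul(Rational(1, 33), I, Pow(232771022, Rational(1, 2)))), -1))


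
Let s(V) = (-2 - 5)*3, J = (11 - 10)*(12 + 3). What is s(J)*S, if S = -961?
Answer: 20181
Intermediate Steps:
J = 15 (J = 1*15 = 15)
s(V) = -21 (s(V) = -7*3 = -21)
s(J)*S = -21*(-961) = 20181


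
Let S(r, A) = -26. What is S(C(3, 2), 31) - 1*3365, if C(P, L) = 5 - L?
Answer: -3391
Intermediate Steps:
S(C(3, 2), 31) - 1*3365 = -26 - 1*3365 = -26 - 3365 = -3391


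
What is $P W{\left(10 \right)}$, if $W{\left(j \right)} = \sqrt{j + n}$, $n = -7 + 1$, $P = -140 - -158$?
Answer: $36$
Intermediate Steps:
$P = 18$ ($P = -140 + 158 = 18$)
$n = -6$
$W{\left(j \right)} = \sqrt{-6 + j}$ ($W{\left(j \right)} = \sqrt{j - 6} = \sqrt{-6 + j}$)
$P W{\left(10 \right)} = 18 \sqrt{-6 + 10} = 18 \sqrt{4} = 18 \cdot 2 = 36$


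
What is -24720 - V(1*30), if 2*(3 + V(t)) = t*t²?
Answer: -38217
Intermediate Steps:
V(t) = -3 + t³/2 (V(t) = -3 + (t*t²)/2 = -3 + t³/2)
-24720 - V(1*30) = -24720 - (-3 + (1*30)³/2) = -24720 - (-3 + (½)*30³) = -24720 - (-3 + (½)*27000) = -24720 - (-3 + 13500) = -24720 - 1*13497 = -24720 - 13497 = -38217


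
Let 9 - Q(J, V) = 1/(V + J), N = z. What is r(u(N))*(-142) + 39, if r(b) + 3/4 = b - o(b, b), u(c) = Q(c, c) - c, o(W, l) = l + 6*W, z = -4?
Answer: 11328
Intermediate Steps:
N = -4
Q(J, V) = 9 - 1/(J + V) (Q(J, V) = 9 - 1/(V + J) = 9 - 1/(J + V))
u(c) = -c + (-1 + 18*c)/(2*c) (u(c) = (-1 + 9*c + 9*c)/(c + c) - c = (-1 + 18*c)/((2*c)) - c = (1/(2*c))*(-1 + 18*c) - c = (-1 + 18*c)/(2*c) - c = -c + (-1 + 18*c)/(2*c))
r(b) = -3/4 - 6*b (r(b) = -3/4 + (b - (b + 6*b)) = -3/4 + (b - 7*b) = -3/4 - 6*b)
r(u(N))*(-142) + 39 = (-3/4 - 6*(9 - 1*(-4) - 1/2/(-4)))*(-142) + 39 = (-3/4 - 6*(9 + 4 - 1/2*(-1/4)))*(-142) + 39 = (-3/4 - 6*(9 + 4 + 1/8))*(-142) + 39 = (-3/4 - 6*105/8)*(-142) + 39 = (-3/4 - 315/4)*(-142) + 39 = -159/2*(-142) + 39 = 11289 + 39 = 11328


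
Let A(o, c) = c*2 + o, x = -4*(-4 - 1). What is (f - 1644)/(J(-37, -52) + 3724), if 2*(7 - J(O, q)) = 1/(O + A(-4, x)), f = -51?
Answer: -3390/7463 ≈ -0.45424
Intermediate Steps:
x = 20 (x = -4*(-5) = 20)
A(o, c) = o + 2*c (A(o, c) = 2*c + o = o + 2*c)
J(O, q) = 7 - 1/(2*(36 + O)) (J(O, q) = 7 - 1/(2*(O + (-4 + 2*20))) = 7 - 1/(2*(O + (-4 + 40))) = 7 - 1/(2*(O + 36)) = 7 - 1/(2*(36 + O)))
(f - 1644)/(J(-37, -52) + 3724) = (-51 - 1644)/((503 + 14*(-37))/(2*(36 - 37)) + 3724) = -1695/((½)*(503 - 518)/(-1) + 3724) = -1695/((½)*(-1)*(-15) + 3724) = -1695/(15/2 + 3724) = -1695/7463/2 = -1695*2/7463 = -3390/7463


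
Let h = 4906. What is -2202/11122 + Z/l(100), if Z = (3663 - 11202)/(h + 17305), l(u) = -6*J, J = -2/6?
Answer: -12976143/35290106 ≈ -0.36770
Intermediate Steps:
J = -⅓ (J = -2*⅙ = -⅓ ≈ -0.33333)
l(u) = 2 (l(u) = -6*(-⅓) = 2)
Z = -1077/3173 (Z = (3663 - 11202)/(4906 + 17305) = -7539/22211 = -7539*1/22211 = -1077/3173 ≈ -0.33943)
-2202/11122 + Z/l(100) = -2202/11122 - 1077/3173/2 = -2202*1/11122 - 1077/3173*½ = -1101/5561 - 1077/6346 = -12976143/35290106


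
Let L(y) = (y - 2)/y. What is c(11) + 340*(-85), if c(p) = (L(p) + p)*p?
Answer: -28770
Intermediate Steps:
L(y) = (-2 + y)/y
c(p) = p*(p + (-2 + p)/p) (c(p) = ((-2 + p)/p + p)*p = (p + (-2 + p)/p)*p = p*(p + (-2 + p)/p))
c(11) + 340*(-85) = (-2 + 11 + 11**2) + 340*(-85) = (-2 + 11 + 121) - 28900 = 130 - 28900 = -28770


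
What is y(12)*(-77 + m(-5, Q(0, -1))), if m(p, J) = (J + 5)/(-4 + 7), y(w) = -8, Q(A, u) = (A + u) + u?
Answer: 608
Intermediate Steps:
Q(A, u) = A + 2*u
m(p, J) = 5/3 + J/3 (m(p, J) = (5 + J)/3 = (5 + J)*(⅓) = 5/3 + J/3)
y(12)*(-77 + m(-5, Q(0, -1))) = -8*(-77 + (5/3 + (0 + 2*(-1))/3)) = -8*(-77 + (5/3 + (0 - 2)/3)) = -8*(-77 + (5/3 + (⅓)*(-2))) = -8*(-77 + (5/3 - ⅔)) = -8*(-77 + 1) = -8*(-76) = 608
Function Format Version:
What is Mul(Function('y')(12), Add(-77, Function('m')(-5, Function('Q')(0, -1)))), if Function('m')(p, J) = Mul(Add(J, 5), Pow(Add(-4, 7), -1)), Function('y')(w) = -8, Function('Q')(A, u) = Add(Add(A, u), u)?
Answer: 608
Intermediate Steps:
Function('Q')(A, u) = Add(A, Mul(2, u))
Function('m')(p, J) = Add(Rational(5, 3), Mul(Rational(1, 3), J)) (Function('m')(p, J) = Mul(Add(5, J), Pow(3, -1)) = Mul(Add(5, J), Rational(1, 3)) = Add(Rational(5, 3), Mul(Rational(1, 3), J)))
Mul(Function('y')(12), Add(-77, Function('m')(-5, Function('Q')(0, -1)))) = Mul(-8, Add(-77, Add(Rational(5, 3), Mul(Rational(1, 3), Add(0, Mul(2, -1)))))) = Mul(-8, Add(-77, Add(Rational(5, 3), Mul(Rational(1, 3), Add(0, -2))))) = Mul(-8, Add(-77, Add(Rational(5, 3), Mul(Rational(1, 3), -2)))) = Mul(-8, Add(-77, Add(Rational(5, 3), Rational(-2, 3)))) = Mul(-8, Add(-77, 1)) = Mul(-8, -76) = 608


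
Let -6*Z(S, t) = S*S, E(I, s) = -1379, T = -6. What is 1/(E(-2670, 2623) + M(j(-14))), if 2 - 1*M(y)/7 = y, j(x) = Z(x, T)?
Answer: -3/3409 ≈ -0.00088002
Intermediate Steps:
Z(S, t) = -S²/6 (Z(S, t) = -S*S/6 = -S²/6)
j(x) = -x²/6
M(y) = 14 - 7*y
1/(E(-2670, 2623) + M(j(-14))) = 1/(-1379 + (14 - (-7)*(-14)²/6)) = 1/(-1379 + (14 - (-7)*196/6)) = 1/(-1379 + (14 - 7*(-98/3))) = 1/(-1379 + (14 + 686/3)) = 1/(-1379 + 728/3) = 1/(-3409/3) = -3/3409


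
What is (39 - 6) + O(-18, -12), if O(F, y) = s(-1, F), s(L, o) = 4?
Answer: 37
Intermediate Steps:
O(F, y) = 4
(39 - 6) + O(-18, -12) = (39 - 6) + 4 = 33 + 4 = 37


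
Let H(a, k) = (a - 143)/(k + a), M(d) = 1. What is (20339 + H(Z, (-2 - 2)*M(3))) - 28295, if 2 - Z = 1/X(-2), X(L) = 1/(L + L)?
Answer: -16049/2 ≈ -8024.5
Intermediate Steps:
X(L) = 1/(2*L)
Z = 6 (Z = 2 - 1/((1/2)/(-2)) = 2 - 1/((1/2)*(-1/2)) = 2 - 1/(-1/4) = 2 - 1*(-4) = 2 + 4 = 6)
H(a, k) = (-143 + a)/(a + k)
(20339 + H(Z, (-2 - 2)*M(3))) - 28295 = (20339 + (-143 + 6)/(6 + (-2 - 2)*1)) - 28295 = (20339 - 137/(6 - 4*1)) - 28295 = (20339 - 137/(6 - 4)) - 28295 = (20339 - 137/2) - 28295 = 40541/2 - 28295 = -16049/2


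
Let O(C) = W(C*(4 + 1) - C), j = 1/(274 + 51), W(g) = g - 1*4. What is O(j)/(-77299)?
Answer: 1296/25122175 ≈ 5.1588e-5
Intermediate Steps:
W(g) = -4 + g (W(g) = g - 4 = -4 + g)
j = 1/325 ≈ 0.0030769
O(C) = -4 + 4*C (O(C) = -4 + (C*(4 + 1) - C) = -4 + (C*5 - C) = -4 + (5*C - C) = -4 + 4*C)
O(j)/(-77299) = (-4 + 4*(1/325))/(-77299) = (-4 + 4/325)*(-1/77299) = -1296/325*(-1/77299) = 1296/25122175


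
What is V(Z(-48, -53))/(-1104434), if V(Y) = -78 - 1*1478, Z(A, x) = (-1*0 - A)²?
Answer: 778/552217 ≈ 0.0014089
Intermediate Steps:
Z(A, x) = A² (Z(A, x) = (0 - A)² = (-A)² = A²)
V(Y) = -1556 (V(Y) = -78 - 1478 = -1556)
V(Z(-48, -53))/(-1104434) = -1556/(-1104434) = -1556*(-1/1104434) = 778/552217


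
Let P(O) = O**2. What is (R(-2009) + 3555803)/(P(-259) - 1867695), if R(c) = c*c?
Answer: -3795942/900307 ≈ -4.2163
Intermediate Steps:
R(c) = c**2
(R(-2009) + 3555803)/(P(-259) - 1867695) = ((-2009)**2 + 3555803)/((-259)**2 - 1867695) = (4036081 + 3555803)/(67081 - 1867695) = 7591884/(-1800614) = 7591884*(-1/1800614) = -3795942/900307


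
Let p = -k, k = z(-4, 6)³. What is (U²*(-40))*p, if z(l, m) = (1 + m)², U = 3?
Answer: 42353640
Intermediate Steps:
k = 117649 (k = ((1 + 6)²)³ = (7²)³ = 49³ = 117649)
p = -117649 (p = -1*117649 = -117649)
(U²*(-40))*p = (3²*(-40))*(-117649) = (9*(-40))*(-117649) = -360*(-117649) = 42353640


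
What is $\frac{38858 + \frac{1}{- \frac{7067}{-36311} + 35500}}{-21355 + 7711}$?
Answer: $- \frac{50089810394797}{17587765004148} \approx -2.848$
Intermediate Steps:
$\frac{38858 + \frac{1}{- \frac{7067}{-36311} + 35500}}{-21355 + 7711} = \frac{38858 + \frac{1}{\left(-7067\right) \left(- \frac{1}{36311}\right) + 35500}}{-13644} = \left(38858 + \frac{1}{\frac{7067}{36311} + 35500}\right) \left(- \frac{1}{13644}\right) = \left(38858 + \frac{1}{\frac{1289047567}{36311}}\right) \left(- \frac{1}{13644}\right) = \left(38858 + \frac{36311}{1289047567}\right) \left(- \frac{1}{13644}\right) = \frac{50089810394797}{1289047567} \left(- \frac{1}{13644}\right) = - \frac{50089810394797}{17587765004148}$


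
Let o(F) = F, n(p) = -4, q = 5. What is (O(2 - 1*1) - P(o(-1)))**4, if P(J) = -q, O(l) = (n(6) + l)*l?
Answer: 16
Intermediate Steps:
O(l) = l*(-4 + l) (O(l) = (-4 + l)*l = l*(-4 + l))
P(J) = -5 (P(J) = -1*5 = -5)
(O(2 - 1*1) - P(o(-1)))**4 = ((2 - 1*1)*(-4 + (2 - 1*1)) - 1*(-5))**4 = ((2 - 1)*(-4 + (2 - 1)) + 5)**4 = (1*(-4 + 1) + 5)**4 = (1*(-3) + 5)**4 = (-3 + 5)**4 = 2**4 = 16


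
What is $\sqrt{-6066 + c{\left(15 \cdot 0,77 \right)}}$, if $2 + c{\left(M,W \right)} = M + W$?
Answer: $i \sqrt{5991} \approx 77.402 i$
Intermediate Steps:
$c{\left(M,W \right)} = -2 + M + W$ ($c{\left(M,W \right)} = -2 + \left(M + W\right) = -2 + M + W$)
$\sqrt{-6066 + c{\left(15 \cdot 0,77 \right)}} = \sqrt{-6066 + \left(-2 + 15 \cdot 0 + 77\right)} = \sqrt{-6066 + \left(-2 + 0 + 77\right)} = \sqrt{-6066 + 75} = \sqrt{-5991} = i \sqrt{5991}$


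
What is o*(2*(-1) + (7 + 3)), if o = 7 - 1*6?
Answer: 8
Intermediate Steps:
o = 1 (o = 7 - 6 = 1)
o*(2*(-1) + (7 + 3)) = 1*(2*(-1) + (7 + 3)) = 1*(-2 + 10) = 1*8 = 8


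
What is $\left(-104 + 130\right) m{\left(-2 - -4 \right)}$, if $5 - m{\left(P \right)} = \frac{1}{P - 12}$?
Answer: $\frac{663}{5} \approx 132.6$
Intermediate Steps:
$m{\left(P \right)} = 5 - \frac{1}{-12 + P}$ ($m{\left(P \right)} = 5 - \frac{1}{P - 12} = 5 - \frac{1}{-12 + P}$)
$\left(-104 + 130\right) m{\left(-2 - -4 \right)} = \left(-104 + 130\right) \frac{-61 + 5 \left(-2 - -4\right)}{-12 - -2} = 26 \frac{-61 + 5 \left(-2 + 4\right)}{-12 + \left(-2 + 4\right)} = 26 \frac{-61 + 5 \cdot 2}{-12 + 2} = 26 \frac{-61 + 10}{-10} = 26 \left(\left(- \frac{1}{10}\right) \left(-51\right)\right) = 26 \cdot \frac{51}{10} = \frac{663}{5}$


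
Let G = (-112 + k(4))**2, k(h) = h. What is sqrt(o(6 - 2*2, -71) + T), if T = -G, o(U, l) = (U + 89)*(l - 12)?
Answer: I*sqrt(19217) ≈ 138.63*I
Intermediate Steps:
o(U, l) = (-12 + l)*(89 + U) (o(U, l) = (89 + U)*(-12 + l) = (-12 + l)*(89 + U))
G = 11664 (G = (-112 + 4)**2 = (-108)**2 = 11664)
T = -11664 (T = -1*11664 = -11664)
sqrt(o(6 - 2*2, -71) + T) = sqrt((-1068 - 12*(6 - 2*2) + 89*(-71) + (6 - 2*2)*(-71)) - 11664) = sqrt((-1068 - 12*(6 - 4) - 6319 + (6 - 4)*(-71)) - 11664) = sqrt((-1068 - 12*2 - 6319 + 2*(-71)) - 11664) = sqrt((-1068 - 24 - 6319 - 142) - 11664) = sqrt(-7553 - 11664) = sqrt(-19217) = I*sqrt(19217)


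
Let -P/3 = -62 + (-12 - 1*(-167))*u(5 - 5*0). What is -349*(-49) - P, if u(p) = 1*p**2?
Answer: 28540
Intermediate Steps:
u(p) = p**2
P = -11439 (P = -3*(-62 + (-12 - 1*(-167))*(5 - 5*0)**2) = -3*(-62 + (-12 + 167)*(5 + 0)**2) = -3*(-62 + 155*5**2) = -3*(-62 + 155*25) = -3*(-62 + 3875) = -3*3813 = -11439)
-349*(-49) - P = -349*(-49) - 1*(-11439) = 17101 + 11439 = 28540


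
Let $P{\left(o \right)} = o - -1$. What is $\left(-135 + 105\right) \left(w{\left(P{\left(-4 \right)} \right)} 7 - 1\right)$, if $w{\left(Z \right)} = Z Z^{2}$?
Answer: $5700$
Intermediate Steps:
$P{\left(o \right)} = 1 + o$ ($P{\left(o \right)} = o + 1 = 1 + o$)
$w{\left(Z \right)} = Z^{3}$
$\left(-135 + 105\right) \left(w{\left(P{\left(-4 \right)} \right)} 7 - 1\right) = \left(-135 + 105\right) \left(\left(1 - 4\right)^{3} \cdot 7 - 1\right) = - 30 \left(\left(-3\right)^{3} \cdot 7 - 1\right) = - 30 \left(\left(-27\right) 7 - 1\right) = - 30 \left(-189 - 1\right) = \left(-30\right) \left(-190\right) = 5700$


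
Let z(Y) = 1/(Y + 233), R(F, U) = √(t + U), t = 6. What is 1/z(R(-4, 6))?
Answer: 233 + 2*√3 ≈ 236.46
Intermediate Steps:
R(F, U) = √(6 + U)
z(Y) = 1/(233 + Y)
1/z(R(-4, 6)) = 1/(1/(233 + √(6 + 6))) = 1/(1/(233 + √12)) = 1/(1/(233 + 2*√3)) = 233 + 2*√3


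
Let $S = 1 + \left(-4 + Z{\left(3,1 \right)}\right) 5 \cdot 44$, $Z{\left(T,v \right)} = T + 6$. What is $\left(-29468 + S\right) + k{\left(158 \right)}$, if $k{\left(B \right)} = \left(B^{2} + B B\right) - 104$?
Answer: $21457$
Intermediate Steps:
$Z{\left(T,v \right)} = 6 + T$
$S = 1101$ ($S = 1 + \left(-4 + \left(6 + 3\right)\right) 5 \cdot 44 = 1 + \left(-4 + 9\right) 5 \cdot 44 = 1 + 5 \cdot 5 \cdot 44 = 1 + 25 \cdot 44 = 1 + 1100 = 1101$)
$k{\left(B \right)} = -104 + 2 B^{2}$ ($k{\left(B \right)} = \left(B^{2} + B^{2}\right) - 104 = 2 B^{2} - 104 = -104 + 2 B^{2}$)
$\left(-29468 + S\right) + k{\left(158 \right)} = \left(-29468 + 1101\right) - \left(104 - 2 \cdot 158^{2}\right) = -28367 + \left(-104 + 2 \cdot 24964\right) = -28367 + \left(-104 + 49928\right) = -28367 + 49824 = 21457$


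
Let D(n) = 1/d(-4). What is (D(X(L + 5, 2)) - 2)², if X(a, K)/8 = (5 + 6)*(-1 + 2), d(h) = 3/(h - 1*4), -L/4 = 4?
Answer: 196/9 ≈ 21.778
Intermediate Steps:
L = -16 (L = -4*4 = -16)
d(h) = 3/(-4 + h) (d(h) = 3/(h - 4) = 3/(-4 + h))
X(a, K) = 88 (X(a, K) = 8*((5 + 6)*(-1 + 2)) = 8*(11*1) = 8*11 = 88)
D(n) = -8/3 (D(n) = 1/(3/(-4 - 4)) = 1/(3/(-8)) = 1/(3*(-⅛)) = 1/(-3/8) = -8/3)
(D(X(L + 5, 2)) - 2)² = (-8/3 - 2)² = (-14/3)² = 196/9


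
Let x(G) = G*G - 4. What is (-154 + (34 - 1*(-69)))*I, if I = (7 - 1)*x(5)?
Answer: -6426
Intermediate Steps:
x(G) = -4 + G² (x(G) = G² - 4 = -4 + G²)
I = 126 (I = (7 - 1)*(-4 + 5²) = 6*(-4 + 25) = 6*21 = 126)
(-154 + (34 - 1*(-69)))*I = (-154 + (34 - 1*(-69)))*126 = (-154 + (34 + 69))*126 = (-154 + 103)*126 = -51*126 = -6426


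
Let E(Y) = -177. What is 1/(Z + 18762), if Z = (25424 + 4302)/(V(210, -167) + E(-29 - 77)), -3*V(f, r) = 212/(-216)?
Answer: 28621/532171590 ≈ 5.3782e-5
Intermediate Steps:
V(f, r) = 53/162 (V(f, r) = -212/(3*(-216)) = -212*(-1)/(3*216) = -⅓*(-53/54) = 53/162)
Z = -4815612/28621 (Z = (25424 + 4302)/(53/162 - 177) = 29726/(-28621/162) = 29726*(-162/28621) = -4815612/28621 ≈ -168.25)
1/(Z + 18762) = 1/(-4815612/28621 + 18762) = 1/(532171590/28621) = 28621/532171590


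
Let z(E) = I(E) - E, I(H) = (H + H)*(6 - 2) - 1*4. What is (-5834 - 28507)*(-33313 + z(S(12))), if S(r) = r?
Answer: 1141254453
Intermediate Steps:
I(H) = -4 + 8*H (I(H) = (2*H)*4 - 4 = 8*H - 4 = -4 + 8*H)
z(E) = -4 + 7*E (z(E) = (-4 + 8*E) - E = -4 + 7*E)
(-5834 - 28507)*(-33313 + z(S(12))) = (-5834 - 28507)*(-33313 + (-4 + 7*12)) = -34341*(-33313 + (-4 + 84)) = -34341*(-33313 + 80) = -34341*(-33233) = 1141254453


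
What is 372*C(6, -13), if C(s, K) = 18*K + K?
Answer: -91884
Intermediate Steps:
C(s, K) = 19*K
372*C(6, -13) = 372*(19*(-13)) = 372*(-247) = -91884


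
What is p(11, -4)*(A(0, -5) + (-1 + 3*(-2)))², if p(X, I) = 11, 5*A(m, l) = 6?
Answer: 9251/25 ≈ 370.04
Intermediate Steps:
A(m, l) = 6/5 (A(m, l) = (⅕)*6 = 6/5)
p(11, -4)*(A(0, -5) + (-1 + 3*(-2)))² = 11*(6/5 + (-1 + 3*(-2)))² = 11*(6/5 + (-1 - 6))² = 11*(6/5 - 7)² = 11*(-29/5)² = 11*(841/25) = 9251/25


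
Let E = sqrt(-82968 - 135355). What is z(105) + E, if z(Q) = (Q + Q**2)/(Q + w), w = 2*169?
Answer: 11130/443 + I*sqrt(218323) ≈ 25.124 + 467.25*I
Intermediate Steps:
w = 338
z(Q) = (Q + Q**2)/(338 + Q) (z(Q) = (Q + Q**2)/(Q + 338) = (Q + Q**2)/(338 + Q))
E = I*sqrt(218323) (E = sqrt(-218323) = I*sqrt(218323) ≈ 467.25*I)
z(105) + E = 105*(1 + 105)/(338 + 105) + I*sqrt(218323) = 105*106/443 + I*sqrt(218323) = 105*(1/443)*106 + I*sqrt(218323) = 11130/443 + I*sqrt(218323)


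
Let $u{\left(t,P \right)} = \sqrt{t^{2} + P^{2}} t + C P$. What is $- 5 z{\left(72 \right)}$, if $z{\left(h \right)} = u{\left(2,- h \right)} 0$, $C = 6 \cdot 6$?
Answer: $0$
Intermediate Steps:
$C = 36$
$u{\left(t,P \right)} = 36 P + t \sqrt{P^{2} + t^{2}}$ ($u{\left(t,P \right)} = \sqrt{t^{2} + P^{2}} t + 36 P = \sqrt{P^{2} + t^{2}} t + 36 P = t \sqrt{P^{2} + t^{2}} + 36 P = 36 P + t \sqrt{P^{2} + t^{2}}$)
$z{\left(h \right)} = 0$ ($z{\left(h \right)} = \left(36 \left(- h\right) + 2 \sqrt{\left(- h\right)^{2} + 2^{2}}\right) 0 = \left(- 36 h + 2 \sqrt{h^{2} + 4}\right) 0 = \left(- 36 h + 2 \sqrt{4 + h^{2}}\right) 0 = 0$)
$- 5 z{\left(72 \right)} = \left(-5\right) 0 = 0$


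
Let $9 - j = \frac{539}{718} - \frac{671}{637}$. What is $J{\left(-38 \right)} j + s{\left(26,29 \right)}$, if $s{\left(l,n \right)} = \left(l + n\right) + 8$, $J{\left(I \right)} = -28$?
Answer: $- \frac{6451311}{32669} \approx -197.48$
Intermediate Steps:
$s{\left(l,n \right)} = 8 + l + n$
$j = \frac{4254729}{457366}$ ($j = 9 - \left(\frac{539}{718} - \frac{671}{637}\right) = 9 - - \frac{138435}{457366} = 9 + \frac{138435}{457366} = \frac{4254729}{457366} \approx 9.3027$)
$J{\left(-38 \right)} j + s{\left(26,29 \right)} = \left(-28\right) \frac{4254729}{457366} + \left(8 + 26 + 29\right) = - \frac{8509458}{32669} + 63 = - \frac{6451311}{32669}$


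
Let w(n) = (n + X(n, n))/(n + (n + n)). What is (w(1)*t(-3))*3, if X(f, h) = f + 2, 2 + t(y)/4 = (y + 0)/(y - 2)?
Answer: -112/5 ≈ -22.400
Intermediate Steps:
t(y) = -8 + 4*y/(-2 + y) (t(y) = -8 + 4*((y + 0)/(y - 2)) = -8 + 4*(y/(-2 + y)) = -8 + 4*y/(-2 + y))
X(f, h) = 2 + f
w(n) = (2 + 2*n)/(3*n) (w(n) = (n + (2 + n))/(n + (n + n)) = (2 + 2*n)/(n + 2*n) = (2 + 2*n)/((3*n)) = (2 + 2*n)*(1/(3*n)) = (2 + 2*n)/(3*n))
(w(1)*t(-3))*3 = (((⅔)*(1 + 1)/1)*(4*(4 - 1*(-3))/(-2 - 3)))*3 = (((⅔)*1*2)*(4*(4 + 3)/(-5)))*3 = (4*(4*(-⅕)*7)/3)*3 = ((4/3)*(-28/5))*3 = -112/15*3 = -112/5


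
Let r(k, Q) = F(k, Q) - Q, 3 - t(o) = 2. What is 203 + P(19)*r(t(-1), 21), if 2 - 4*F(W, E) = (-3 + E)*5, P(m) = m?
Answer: -614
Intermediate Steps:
t(o) = 1 (t(o) = 3 - 1*2 = 3 - 2 = 1)
F(W, E) = 17/4 - 5*E/4 (F(W, E) = 1/2 - (-3 + E)*5/4 = 1/2 - (-15 + 5*E)/4 = 1/2 + (15/4 - 5*E/4) = 17/4 - 5*E/4)
r(k, Q) = 17/4 - 9*Q/4 (r(k, Q) = (17/4 - 5*Q/4) - Q = 17/4 - 9*Q/4)
203 + P(19)*r(t(-1), 21) = 203 + 19*(17/4 - 9/4*21) = 203 + 19*(17/4 - 189/4) = 203 + 19*(-43) = 203 - 817 = -614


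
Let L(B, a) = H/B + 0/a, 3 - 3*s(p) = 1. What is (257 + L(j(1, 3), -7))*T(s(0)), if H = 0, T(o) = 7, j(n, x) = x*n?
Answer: 1799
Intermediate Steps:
s(p) = ⅔ (s(p) = 1 - ⅓*1 = 1 - ⅓ = ⅔)
j(n, x) = n*x
L(B, a) = 0 (L(B, a) = 0/B + 0/a = 0 + 0 = 0)
(257 + L(j(1, 3), -7))*T(s(0)) = (257 + 0)*7 = 257*7 = 1799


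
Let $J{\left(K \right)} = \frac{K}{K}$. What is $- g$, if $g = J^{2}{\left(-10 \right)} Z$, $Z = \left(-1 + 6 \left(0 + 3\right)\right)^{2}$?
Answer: $-289$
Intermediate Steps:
$J{\left(K \right)} = 1$
$Z = 289$ ($Z = \left(-1 + 6 \cdot 3\right)^{2} = \left(-1 + 18\right)^{2} = 17^{2} = 289$)
$g = 289$ ($g = 1^{2} \cdot 289 = 1 \cdot 289 = 289$)
$- g = \left(-1\right) 289 = -289$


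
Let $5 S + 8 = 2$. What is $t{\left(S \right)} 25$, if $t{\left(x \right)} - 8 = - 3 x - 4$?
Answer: $190$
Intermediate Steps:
$S = - \frac{6}{5}$ ($S = - \frac{8}{5} + \frac{1}{5} \cdot 2 = - \frac{8}{5} + \frac{2}{5} = - \frac{6}{5} \approx -1.2$)
$t{\left(x \right)} = 4 - 3 x$ ($t{\left(x \right)} = 8 - \left(4 + 3 x\right) = 4 - 3 x$)
$t{\left(S \right)} 25 = \left(4 - - \frac{18}{5}\right) 25 = \left(4 + \frac{18}{5}\right) 25 = \frac{38}{5} \cdot 25 = 190$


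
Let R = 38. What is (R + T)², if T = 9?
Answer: 2209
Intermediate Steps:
(R + T)² = (38 + 9)² = 47² = 2209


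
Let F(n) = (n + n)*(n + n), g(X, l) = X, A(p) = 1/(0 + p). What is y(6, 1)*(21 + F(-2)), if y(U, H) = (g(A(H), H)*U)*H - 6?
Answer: 0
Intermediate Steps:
A(p) = 1/p
F(n) = 4*n² (F(n) = (2*n)*(2*n) = 4*n²)
y(U, H) = -6 + U (y(U, H) = (U/H)*H - 6 = U - 6 = -6 + U)
y(6, 1)*(21 + F(-2)) = (-6 + 6)*(21 + 4*(-2)²) = 0*(21 + 4*4) = 0*(21 + 16) = 0*37 = 0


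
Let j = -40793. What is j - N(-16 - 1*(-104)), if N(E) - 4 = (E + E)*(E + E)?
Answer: -71773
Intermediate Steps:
N(E) = 4 + 4*E² (N(E) = 4 + (E + E)*(E + E) = 4 + (2*E)*(2*E) = 4 + 4*E²)
j - N(-16 - 1*(-104)) = -40793 - (4 + 4*(-16 - 1*(-104))²) = -40793 - (4 + 4*(-16 + 104)²) = -40793 - (4 + 4*88²) = -40793 - (4 + 4*7744) = -40793 - (4 + 30976) = -40793 - 1*30980 = -40793 - 30980 = -71773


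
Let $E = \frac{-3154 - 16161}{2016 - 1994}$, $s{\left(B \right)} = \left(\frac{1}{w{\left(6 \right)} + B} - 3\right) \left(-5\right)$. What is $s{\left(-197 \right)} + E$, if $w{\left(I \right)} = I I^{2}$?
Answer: $- \frac{360825}{418} \approx -863.22$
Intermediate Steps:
$w{\left(I \right)} = I^{3}$
$s{\left(B \right)} = 15 - \frac{5}{216 + B}$ ($s{\left(B \right)} = \left(\frac{1}{6^{3} + B} - 3\right) \left(-5\right) = \left(\frac{1}{216 + B} - 3\right) \left(-5\right) = \left(-3 + \frac{1}{216 + B}\right) \left(-5\right) = 15 - \frac{5}{216 + B}$)
$E = - \frac{19315}{22} \approx -877.95$
$s{\left(-197 \right)} + E = \frac{5 \left(647 + 3 \left(-197\right)\right)}{216 - 197} - \frac{19315}{22} = \frac{5 \left(647 - 591\right)}{19} - \frac{19315}{22} = 5 \cdot \frac{1}{19} \cdot 56 - \frac{19315}{22} = \frac{280}{19} - \frac{19315}{22} = - \frac{360825}{418}$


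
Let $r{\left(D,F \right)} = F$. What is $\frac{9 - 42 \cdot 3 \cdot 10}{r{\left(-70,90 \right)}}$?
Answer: $- \frac{139}{10} \approx -13.9$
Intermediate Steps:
$\frac{9 - 42 \cdot 3 \cdot 10}{r{\left(-70,90 \right)}} = \frac{9 - 42 \cdot 3 \cdot 10}{90} = \left(9 - 1260\right) \frac{1}{90} = \left(-1251\right) \frac{1}{90} = - \frac{139}{10}$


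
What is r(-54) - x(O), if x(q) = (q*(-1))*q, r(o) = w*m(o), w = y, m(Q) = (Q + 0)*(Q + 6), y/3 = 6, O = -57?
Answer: 49905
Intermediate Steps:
y = 18 (y = 3*6 = 18)
m(Q) = Q*(6 + Q)
w = 18
r(o) = 18*o*(6 + o) (r(o) = 18*(o*(6 + o)) = 18*o*(6 + o))
x(q) = -q**2 (x(q) = (-q)*q = -q**2)
r(-54) - x(O) = 18*(-54)*(6 - 54) - (-1)*(-57)**2 = 18*(-54)*(-48) - (-1)*3249 = 46656 - 1*(-3249) = 46656 + 3249 = 49905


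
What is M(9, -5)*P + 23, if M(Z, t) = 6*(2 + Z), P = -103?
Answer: -6775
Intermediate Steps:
M(Z, t) = 12 + 6*Z
M(9, -5)*P + 23 = (12 + 6*9)*(-103) + 23 = (12 + 54)*(-103) + 23 = 66*(-103) + 23 = -6798 + 23 = -6775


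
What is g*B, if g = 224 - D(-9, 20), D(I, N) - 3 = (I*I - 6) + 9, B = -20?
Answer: -2740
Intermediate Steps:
D(I, N) = 6 + I**2 (D(I, N) = 3 + ((I*I - 6) + 9) = 3 + ((I**2 - 6) + 9) = 3 + ((-6 + I**2) + 9) = 3 + (3 + I**2) = 6 + I**2)
g = 137 (g = 224 - (6 + (-9)**2) = 224 - (6 + 81) = 224 - 1*87 = 224 - 87 = 137)
g*B = 137*(-20) = -2740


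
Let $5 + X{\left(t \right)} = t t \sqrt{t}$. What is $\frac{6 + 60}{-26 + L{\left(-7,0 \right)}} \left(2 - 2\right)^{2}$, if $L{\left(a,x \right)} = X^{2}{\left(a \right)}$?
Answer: $0$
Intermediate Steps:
$X{\left(t \right)} = -5 + t^{\frac{5}{2}}$ ($X{\left(t \right)} = -5 + t t \sqrt{t} = -5 + t^{2} \sqrt{t} = -5 + t^{\frac{5}{2}}$)
$L{\left(a,x \right)} = \left(-5 + a^{\frac{5}{2}}\right)^{2}$
$\frac{6 + 60}{-26 + L{\left(-7,0 \right)}} \left(2 - 2\right)^{2} = \frac{6 + 60}{-26 + \left(-5 + \left(-7\right)^{\frac{5}{2}}\right)^{2}} \left(2 - 2\right)^{2} = \frac{66}{-26 + \left(-5 + 49 i \sqrt{7}\right)^{2}} \cdot 0^{2} = \frac{66}{-26 + \left(-5 + 49 i \sqrt{7}\right)^{2}} \cdot 0 = 0$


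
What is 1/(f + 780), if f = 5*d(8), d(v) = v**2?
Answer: 1/1100 ≈ 0.00090909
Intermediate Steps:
f = 320 (f = 5*8**2 = 5*64 = 320)
1/(f + 780) = 1/(320 + 780) = 1/1100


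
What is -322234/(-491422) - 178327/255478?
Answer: -2655056571/62773754858 ≈ -0.042296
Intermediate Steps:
-322234/(-491422) - 178327/255478 = -322234*(-1/491422) - 178327*1/255478 = 161117/245711 - 178327/255478 = -2655056571/62773754858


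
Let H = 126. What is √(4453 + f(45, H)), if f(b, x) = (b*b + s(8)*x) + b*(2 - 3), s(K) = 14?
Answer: √8197 ≈ 90.537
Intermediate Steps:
f(b, x) = b² - b + 14*x (f(b, x) = (b*b + 14*x) + b*(2 - 3) = (b² + 14*x) + b*(-1) = (b² + 14*x) - b = b² - b + 14*x)
√(4453 + f(45, H)) = √(4453 + (45² - 1*45 + 14*126)) = √(4453 + (2025 - 45 + 1764)) = √(4453 + 3744) = √8197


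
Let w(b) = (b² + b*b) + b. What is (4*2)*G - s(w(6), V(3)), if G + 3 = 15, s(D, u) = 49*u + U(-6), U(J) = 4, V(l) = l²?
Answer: -349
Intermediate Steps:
w(b) = b + 2*b² (w(b) = (b² + b²) + b = 2*b² + b = b + 2*b²)
s(D, u) = 4 + 49*u (s(D, u) = 49*u + 4 = 4 + 49*u)
G = 12 (G = -3 + 15 = 12)
(4*2)*G - s(w(6), V(3)) = (4*2)*12 - (4 + 49*3²) = 8*12 - (4 + 49*9) = 96 - (4 + 441) = 96 - 1*445 = 96 - 445 = -349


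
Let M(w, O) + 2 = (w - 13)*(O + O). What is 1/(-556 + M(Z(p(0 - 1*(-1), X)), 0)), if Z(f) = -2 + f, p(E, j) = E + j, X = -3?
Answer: -1/558 ≈ -0.0017921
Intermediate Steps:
M(w, O) = -2 + 2*O*(-13 + w) (M(w, O) = -2 + (w - 13)*(O + O) = -2 + (-13 + w)*(2*O) = -2 + 2*O*(-13 + w))
1/(-556 + M(Z(p(0 - 1*(-1), X)), 0)) = 1/(-556 + (-2 - 26*0 + 2*0*(-2 + ((0 - 1*(-1)) - 3)))) = 1/(-556 + (-2 + 0 + 2*0*(-2 + ((0 + 1) - 3)))) = 1/(-556 + (-2 + 0 + 2*0*(-2 + (1 - 3)))) = 1/(-556 + (-2 + 0 + 2*0*(-2 - 2))) = 1/(-556 + (-2 + 0 + 2*0*(-4))) = 1/(-556 + (-2 + 0 + 0)) = 1/(-556 - 2) = 1/(-558) = -1/558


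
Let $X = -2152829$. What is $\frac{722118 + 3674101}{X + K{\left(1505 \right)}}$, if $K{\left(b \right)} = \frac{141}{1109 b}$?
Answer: $- \frac{7337487340855}{3593168478164} \approx -2.0421$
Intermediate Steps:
$K{\left(b \right)} = \frac{141}{1109 b}$ ($K{\left(b \right)} = 141 \frac{1}{1109 b} = \frac{141}{1109 b}$)
$\frac{722118 + 3674101}{X + K{\left(1505 \right)}} = \frac{722118 + 3674101}{-2152829 + \frac{141}{1109 \cdot 1505}} = \frac{4396219}{-2152829 + \frac{141}{1109} \cdot \frac{1}{1505}} = \frac{4396219}{-2152829 + \frac{141}{1669045}} = \frac{4396219}{- \frac{3593168478164}{1669045}} = 4396219 \left(- \frac{1669045}{3593168478164}\right) = - \frac{7337487340855}{3593168478164}$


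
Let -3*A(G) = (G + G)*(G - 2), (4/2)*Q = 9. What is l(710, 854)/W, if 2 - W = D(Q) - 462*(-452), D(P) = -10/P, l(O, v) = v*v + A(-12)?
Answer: -3281418/939689 ≈ -3.4920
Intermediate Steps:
Q = 9/2 (Q = (½)*9 = 9/2 ≈ 4.5000)
A(G) = -2*G*(-2 + G)/3 (A(G) = -(G + G)*(G - 2)/3 = -2*G*(-2 + G)/3)
l(O, v) = -112 + v² (l(O, v) = v*v + (⅔)*(-12)*(2 - 1*(-12)) = v² + (⅔)*(-12)*(2 + 12) = v² + (⅔)*(-12)*14 = v² - 112 = -112 + v²)
W = -1879378/9 (W = 2 - (-10/9/2 - 462*(-452)) = 2 - (-10*2/9 + 208824) = 2 - (-20/9 + 208824) = 2 - 1*1879396/9 = 2 - 1879396/9 = -1879378/9 ≈ -2.0882e+5)
l(710, 854)/W = (-112 + 854²)/(-1879378/9) = (-112 + 729316)*(-9/1879378) = 729204*(-9/1879378) = -3281418/939689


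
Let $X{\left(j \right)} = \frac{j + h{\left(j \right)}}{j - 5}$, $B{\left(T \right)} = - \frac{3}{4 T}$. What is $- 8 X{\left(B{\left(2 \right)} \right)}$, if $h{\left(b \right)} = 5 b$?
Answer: $- \frac{144}{43} \approx -3.3488$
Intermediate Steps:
$B{\left(T \right)} = - \frac{3}{4 T}$ ($B{\left(T \right)} = - 3 \frac{1}{4 T} = - \frac{3}{4 T}$)
$X{\left(j \right)} = \frac{6 j}{-5 + j}$ ($X{\left(j \right)} = \frac{j + 5 j}{j - 5} = \frac{6 j}{j - 5} = \frac{6 j}{-5 + j}$)
$- 8 X{\left(B{\left(2 \right)} \right)} = - 8 \frac{6 \left(- \frac{3}{4 \cdot 2}\right)}{-5 - \frac{3}{4 \cdot 2}} = - 8 \frac{6 \left(\left(- \frac{3}{4}\right) \frac{1}{2}\right)}{-5 - \frac{3}{8}} = - 8 \cdot 6 \left(- \frac{3}{8}\right) \frac{1}{-5 - \frac{3}{8}} = - 8 \cdot 6 \left(- \frac{3}{8}\right) \frac{1}{- \frac{43}{8}} = - 8 \cdot 6 \left(- \frac{3}{8}\right) \left(- \frac{8}{43}\right) = \left(-8\right) \frac{18}{43} = - \frac{144}{43}$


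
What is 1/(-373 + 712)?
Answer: 1/339 ≈ 0.0029499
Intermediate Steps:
1/(-373 + 712) = 1/339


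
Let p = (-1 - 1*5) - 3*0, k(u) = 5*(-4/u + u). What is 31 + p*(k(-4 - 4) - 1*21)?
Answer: 382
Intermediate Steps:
k(u) = -20/u + 5*u (k(u) = 5*(u - 4/u) = -20/u + 5*u)
p = -6 (p = (-1 - 5) + 0 = -6 + 0 = -6)
31 + p*(k(-4 - 4) - 1*21) = 31 - 6*((-20/(-4 - 4) + 5*(-4 - 4)) - 1*21) = 31 - 6*((-20/(-8) + 5*(-8)) - 21) = 31 - 6*((-20*(-1/8) - 40) - 21) = 31 - 6*((5/2 - 40) - 21) = 31 - 6*(-75/2 - 21) = 31 - 6*(-117/2) = 31 + 351 = 382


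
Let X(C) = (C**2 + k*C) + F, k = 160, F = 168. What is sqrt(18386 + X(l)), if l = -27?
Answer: sqrt(14963) ≈ 122.32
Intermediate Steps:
X(C) = 168 + C**2 + 160*C (X(C) = (C**2 + 160*C) + 168 = 168 + C**2 + 160*C)
sqrt(18386 + X(l)) = sqrt(18386 + (168 + (-27)**2 + 160*(-27))) = sqrt(18386 + (168 + 729 - 4320)) = sqrt(18386 - 3423) = sqrt(14963)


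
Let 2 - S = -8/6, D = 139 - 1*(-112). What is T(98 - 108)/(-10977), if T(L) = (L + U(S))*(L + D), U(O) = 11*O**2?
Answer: -243410/98793 ≈ -2.4638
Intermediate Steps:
D = 251 (D = 139 + 112 = 251)
S = 10/3 (S = 2 - (-8)/6 = 2 - 1*(-4/3) = 2 + 4/3 = 10/3 ≈ 3.3333)
T(L) = (251 + L)*(1100/9 + L) (T(L) = (L + 11*(10/3)**2)*(L + 251) = (L + 11*(100/9))*(251 + L) = (L + 1100/9)*(251 + L) = (1100/9 + L)*(251 + L) = (251 + L)*(1100/9 + L))
T(98 - 108)/(-10977) = (276100/9 + (98 - 108)**2 + 3359*(98 - 108)/9)/(-10977) = (276100/9 + (-10)**2 + (3359/9)*(-10))*(-1/10977) = (276100/9 + 100 - 33590/9)*(-1/10977) = (243410/9)*(-1/10977) = -243410/98793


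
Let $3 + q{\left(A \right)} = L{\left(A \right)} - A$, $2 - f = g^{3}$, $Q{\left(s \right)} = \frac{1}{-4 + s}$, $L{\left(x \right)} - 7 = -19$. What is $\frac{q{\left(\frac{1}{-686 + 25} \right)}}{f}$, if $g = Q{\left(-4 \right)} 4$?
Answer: $- \frac{79312}{11237} \approx -7.0581$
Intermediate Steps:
$L{\left(x \right)} = -12$ ($L{\left(x \right)} = 7 - 19 = -12$)
$g = - \frac{1}{2}$ ($g = \frac{1}{-4 - 4} \cdot 4 = \frac{1}{-8} \cdot 4 = \left(- \frac{1}{8}\right) 4 = - \frac{1}{2} \approx -0.5$)
$f = \frac{17}{8}$ ($f = 2 - \left(- \frac{1}{2}\right)^{3} = 2 - - \frac{1}{8} = 2 + \frac{1}{8} = \frac{17}{8} \approx 2.125$)
$q{\left(A \right)} = -15 - A$ ($q{\left(A \right)} = -3 - \left(12 + A\right) = -15 - A$)
$\frac{q{\left(\frac{1}{-686 + 25} \right)}}{f} = \frac{-15 - \frac{1}{-686 + 25}}{\frac{17}{8}} = \left(-15 - \frac{1}{-661}\right) \frac{8}{17} = \left(-15 - - \frac{1}{661}\right) \frac{8}{17} = \left(-15 + \frac{1}{661}\right) \frac{8}{17} = \left(- \frac{9914}{661}\right) \frac{8}{17} = - \frac{79312}{11237}$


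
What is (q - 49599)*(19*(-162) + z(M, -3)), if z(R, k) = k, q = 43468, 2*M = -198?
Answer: 18889611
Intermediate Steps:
M = -99 (M = (1/2)*(-198) = -99)
(q - 49599)*(19*(-162) + z(M, -3)) = (43468 - 49599)*(19*(-162) - 3) = -6131*(-3078 - 3) = -6131*(-3081) = 18889611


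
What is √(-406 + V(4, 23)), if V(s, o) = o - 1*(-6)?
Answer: I*√377 ≈ 19.417*I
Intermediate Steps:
V(s, o) = 6 + o (V(s, o) = o + 6 = 6 + o)
√(-406 + V(4, 23)) = √(-406 + (6 + 23)) = √(-406 + 29) = √(-377) = I*√377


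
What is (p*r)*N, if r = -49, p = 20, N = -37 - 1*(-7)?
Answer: 29400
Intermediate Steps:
N = -30 (N = -37 + 7 = -30)
(p*r)*N = (20*(-49))*(-30) = -980*(-30) = 29400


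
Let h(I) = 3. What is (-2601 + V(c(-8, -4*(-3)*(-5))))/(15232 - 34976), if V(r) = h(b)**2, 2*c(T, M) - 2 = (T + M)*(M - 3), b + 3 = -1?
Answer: 81/617 ≈ 0.13128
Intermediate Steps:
b = -4 (b = -3 - 1 = -4)
c(T, M) = 1 + (-3 + M)*(M + T)/2 (c(T, M) = 1 + ((T + M)*(M - 3))/2 = 1 + ((M + T)*(-3 + M))/2 = 1 + ((-3 + M)*(M + T))/2 = 1 + (-3 + M)*(M + T)/2)
V(r) = 9 (V(r) = 3**2 = 9)
(-2601 + V(c(-8, -4*(-3)*(-5))))/(15232 - 34976) = (-2601 + 9)/(15232 - 34976) = -2592/(-19744) = -2592*(-1/19744) = 81/617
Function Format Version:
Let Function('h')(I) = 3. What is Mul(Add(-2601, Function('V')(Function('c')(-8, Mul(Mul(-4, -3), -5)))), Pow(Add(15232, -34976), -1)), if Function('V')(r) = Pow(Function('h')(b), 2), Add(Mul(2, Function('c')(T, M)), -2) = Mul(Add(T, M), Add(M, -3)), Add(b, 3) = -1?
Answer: Rational(81, 617) ≈ 0.13128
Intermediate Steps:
b = -4 (b = Add(-3, -1) = -4)
Function('c')(T, M) = Add(1, Mul(Rational(1, 2), Add(-3, M), Add(M, T))) (Function('c')(T, M) = Add(1, Mul(Rational(1, 2), Mul(Add(T, M), Add(M, -3)))) = Add(1, Mul(Rational(1, 2), Mul(Add(M, T), Add(-3, M)))) = Add(1, Mul(Rational(1, 2), Mul(Add(-3, M), Add(M, T)))) = Add(1, Mul(Rational(1, 2), Add(-3, M), Add(M, T))))
Function('V')(r) = 9 (Function('V')(r) = Pow(3, 2) = 9)
Mul(Add(-2601, Function('V')(Function('c')(-8, Mul(Mul(-4, -3), -5)))), Pow(Add(15232, -34976), -1)) = Mul(Add(-2601, 9), Pow(Add(15232, -34976), -1)) = Mul(-2592, Pow(-19744, -1)) = Mul(-2592, Rational(-1, 19744)) = Rational(81, 617)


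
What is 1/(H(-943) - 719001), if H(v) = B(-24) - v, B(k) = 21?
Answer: -1/718037 ≈ -1.3927e-6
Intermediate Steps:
H(v) = 21 - v
1/(H(-943) - 719001) = 1/((21 - 1*(-943)) - 719001) = 1/((21 + 943) - 719001) = 1/(964 - 719001) = 1/(-718037) = -1/718037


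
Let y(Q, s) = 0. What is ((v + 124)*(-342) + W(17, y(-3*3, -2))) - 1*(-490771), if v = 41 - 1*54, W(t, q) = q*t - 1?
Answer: 452808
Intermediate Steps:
W(t, q) = -1 + q*t
v = -13 (v = 41 - 54 = -13)
((v + 124)*(-342) + W(17, y(-3*3, -2))) - 1*(-490771) = ((-13 + 124)*(-342) + (-1 + 0*17)) - 1*(-490771) = (111*(-342) + (-1 + 0)) + 490771 = (-37962 - 1) + 490771 = -37963 + 490771 = 452808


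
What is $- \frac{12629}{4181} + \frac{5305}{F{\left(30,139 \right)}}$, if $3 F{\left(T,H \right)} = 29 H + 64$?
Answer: $\frac{988324}{1141413} \approx 0.86588$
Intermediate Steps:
$F{\left(T,H \right)} = \frac{64}{3} + \frac{29 H}{3}$ ($F{\left(T,H \right)} = \frac{29 H + 64}{3} = \frac{64 + 29 H}{3} = \frac{64}{3} + \frac{29 H}{3}$)
$- \frac{12629}{4181} + \frac{5305}{F{\left(30,139 \right)}} = - \frac{12629}{4181} + \frac{5305}{\frac{64}{3} + \frac{29}{3} \cdot 139} = \left(-12629\right) \frac{1}{4181} + \frac{5305}{\frac{64}{3} + \frac{4031}{3}} = - \frac{12629}{4181} + \frac{5305}{1365} = - \frac{12629}{4181} + 5305 \cdot \frac{1}{1365} = - \frac{12629}{4181} + \frac{1061}{273} = \frac{988324}{1141413}$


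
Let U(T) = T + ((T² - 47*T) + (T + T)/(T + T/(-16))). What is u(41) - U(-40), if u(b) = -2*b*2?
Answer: -54092/15 ≈ -3606.1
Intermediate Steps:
u(b) = -4*b
U(T) = 32/15 + T² - 46*T (U(T) = T + ((T² - 47*T) + (2*T)/(T + T*(-1/16))) = T + ((T² - 47*T) + (2*T)/(T - T/16)) = T + ((T² - 47*T) + (2*T)/((15*T/16))) = T + ((T² - 47*T) + (2*T)*(16/(15*T))) = T + ((T² - 47*T) + 32/15) = T + (32/15 + T² - 47*T) = 32/15 + T² - 46*T)
u(41) - U(-40) = -4*41 - (32/15 + (-40)² - 46*(-40)) = -164 - (32/15 + 1600 + 1840) = -164 - 1*51632/15 = -164 - 51632/15 = -54092/15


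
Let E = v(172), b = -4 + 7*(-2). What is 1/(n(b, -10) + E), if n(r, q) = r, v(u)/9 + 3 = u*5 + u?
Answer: 1/9243 ≈ 0.00010819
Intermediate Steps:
v(u) = -27 + 54*u (v(u) = -27 + 9*(u*5 + u) = -27 + 9*(5*u + u) = -27 + 9*(6*u) = -27 + 54*u)
b = -18 (b = -4 - 14 = -18)
E = 9261 (E = -27 + 54*172 = -27 + 9288 = 9261)
1/(n(b, -10) + E) = 1/(-18 + 9261) = 1/9243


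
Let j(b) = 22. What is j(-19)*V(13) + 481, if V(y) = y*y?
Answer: 4199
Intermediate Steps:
V(y) = y²
j(-19)*V(13) + 481 = 22*13² + 481 = 22*169 + 481 = 3718 + 481 = 4199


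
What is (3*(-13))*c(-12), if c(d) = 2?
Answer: -78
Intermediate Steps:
(3*(-13))*c(-12) = (3*(-13))*2 = -39*2 = -78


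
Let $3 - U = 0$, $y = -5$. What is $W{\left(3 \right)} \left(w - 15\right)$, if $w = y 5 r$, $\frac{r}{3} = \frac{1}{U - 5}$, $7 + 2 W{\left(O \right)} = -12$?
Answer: $- \frac{855}{4} \approx -213.75$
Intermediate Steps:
$W{\left(O \right)} = - \frac{19}{2}$ ($W{\left(O \right)} = - \frac{7}{2} + \frac{1}{2} \left(-12\right) = - \frac{7}{2} - 6 = - \frac{19}{2}$)
$U = 3$ ($U = 3 - 0 = 3 + 0 = 3$)
$r = - \frac{3}{2}$ ($r = \frac{3}{3 - 5} = \frac{3}{-2} = 3 \left(- \frac{1}{2}\right) = - \frac{3}{2} \approx -1.5$)
$w = \frac{75}{2}$ ($w = \left(-5\right) 5 \left(- \frac{3}{2}\right) = \left(-25\right) \left(- \frac{3}{2}\right) = \frac{75}{2} \approx 37.5$)
$W{\left(3 \right)} \left(w - 15\right) = - \frac{19 \left(\frac{75}{2} - 15\right)}{2} = \left(- \frac{19}{2}\right) \frac{45}{2} = - \frac{855}{4}$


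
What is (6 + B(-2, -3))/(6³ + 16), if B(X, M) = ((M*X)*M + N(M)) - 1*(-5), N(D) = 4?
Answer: -3/232 ≈ -0.012931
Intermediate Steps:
B(X, M) = 9 + X*M² (B(X, M) = ((M*X)*M + 4) - 1*(-5) = (X*M² + 4) + 5 = (4 + X*M²) + 5 = 9 + X*M²)
(6 + B(-2, -3))/(6³ + 16) = (6 + (9 - 2*(-3)²))/(6³ + 16) = (6 + (9 - 2*9))/(216 + 16) = (6 + (9 - 18))/232 = (6 - 9)*(1/232) = -3*1/232 = -3/232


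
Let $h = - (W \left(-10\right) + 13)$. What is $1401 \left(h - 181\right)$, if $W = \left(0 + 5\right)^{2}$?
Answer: $78456$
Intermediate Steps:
$W = 25$ ($W = 5^{2} = 25$)
$h = 237$ ($h = - (25 \left(-10\right) + 13) = - (-250 + 13) = \left(-1\right) \left(-237\right) = 237$)
$1401 \left(h - 181\right) = 1401 \left(237 - 181\right) = 1401 \cdot 56 = 78456$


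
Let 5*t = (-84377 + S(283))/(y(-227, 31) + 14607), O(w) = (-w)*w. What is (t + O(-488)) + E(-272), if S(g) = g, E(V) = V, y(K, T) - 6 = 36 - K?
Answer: -8866733087/37190 ≈ -2.3842e+5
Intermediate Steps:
y(K, T) = 42 - K (y(K, T) = 6 + (36 - K) = 42 - K)
O(w) = -w**2
t = -42047/37190 (t = ((-84377 + 283)/((42 - 1*(-227)) + 14607))/5 = (-84094/((42 + 227) + 14607))/5 = (-84094/(269 + 14607))/5 = (-84094/14876)/5 = (-84094*1/14876)/5 = (1/5)*(-42047/7438) = -42047/37190 ≈ -1.1306)
(t + O(-488)) + E(-272) = (-42047/37190 - 1*(-488)**2) - 272 = (-42047/37190 - 1*238144) - 272 = (-42047/37190 - 238144) - 272 = -8856617407/37190 - 272 = -8866733087/37190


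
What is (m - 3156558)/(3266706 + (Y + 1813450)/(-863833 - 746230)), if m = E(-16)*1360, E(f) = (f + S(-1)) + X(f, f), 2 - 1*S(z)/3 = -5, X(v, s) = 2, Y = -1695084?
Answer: -2533464721697/2629801172056 ≈ -0.96337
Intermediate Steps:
S(z) = 21 (S(z) = 6 - 3*(-5) = 6 + 15 = 21)
E(f) = 23 + f (E(f) = (f + 21) + 2 = (21 + f) + 2 = 23 + f)
m = 9520 (m = (23 - 16)*1360 = 7*1360 = 9520)
(m - 3156558)/(3266706 + (Y + 1813450)/(-863833 - 746230)) = (9520 - 3156558)/(3266706 + (-1695084 + 1813450)/(-863833 - 746230)) = -3147038/(3266706 + 118366/(-1610063)) = -3147038/(3266706 + 118366*(-1/1610063)) = -3147038/(3266706 - 118366/1610063) = -3147038/5259602344112/1610063 = -3147038*1610063/5259602344112 = -2533464721697/2629801172056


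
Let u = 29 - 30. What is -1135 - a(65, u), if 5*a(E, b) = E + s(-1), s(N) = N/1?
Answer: -5739/5 ≈ -1147.8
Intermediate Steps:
s(N) = N (s(N) = N*1 = N)
u = -1
a(E, b) = -⅕ + E/5 (a(E, b) = (E - 1)/5 = (-1 + E)/5 = -⅕ + E/5)
-1135 - a(65, u) = -1135 - (-⅕ + (⅕)*65) = -1135 - (-⅕ + 13) = -1135 - 1*64/5 = -1135 - 64/5 = -5739/5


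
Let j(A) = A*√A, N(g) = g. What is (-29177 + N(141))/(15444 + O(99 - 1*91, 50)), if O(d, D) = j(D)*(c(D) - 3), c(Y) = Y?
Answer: 8007714/671569 - 6092375*√2/671569 ≈ -0.90565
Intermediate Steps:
j(A) = A^(3/2)
O(d, D) = D^(3/2)*(-3 + D) (O(d, D) = D^(3/2)*(D - 3) = D^(3/2)*(-3 + D))
(-29177 + N(141))/(15444 + O(99 - 1*91, 50)) = (-29177 + 141)/(15444 + 50^(3/2)*(-3 + 50)) = -29036/(15444 + (250*√2)*47) = -29036/(15444 + 11750*√2)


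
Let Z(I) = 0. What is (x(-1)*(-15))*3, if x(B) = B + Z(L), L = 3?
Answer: 45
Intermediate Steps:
x(B) = B (x(B) = B + 0 = B)
(x(-1)*(-15))*3 = -1*(-15)*3 = 15*3 = 45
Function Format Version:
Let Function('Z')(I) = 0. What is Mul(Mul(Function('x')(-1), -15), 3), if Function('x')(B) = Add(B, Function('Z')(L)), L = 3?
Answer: 45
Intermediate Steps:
Function('x')(B) = B (Function('x')(B) = Add(B, 0) = B)
Mul(Mul(Function('x')(-1), -15), 3) = Mul(Mul(-1, -15), 3) = Mul(15, 3) = 45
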